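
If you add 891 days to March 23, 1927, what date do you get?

+366 (one year; includes Feb 29, 1928) → Mar 23, 1928 (525 left).
+365 (one year) → Mar 23, 1929 (160 left).
Mar has 31 days: +9 → Apr 1, 1929 (151 left).
Apr has 30 days: +30 → May 1, 1929 (121 left).
May has 31 days: +31 → Jun 1, 1929 (90 left).
Jun has 30 days: +30 → Jul 1, 1929 (60 left).
Jul has 31 days: +31 → Aug 1, 1929 (29 left).
+29 → Aug 30, 1929.

August 30, 1929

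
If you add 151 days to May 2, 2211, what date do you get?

September 30, 2211

May has 31 days: +30 → Jun 1, 2211 (121 left).
Jun has 30 days: +30 → Jul 1, 2211 (91 left).
Jul has 31 days: +31 → Aug 1, 2211 (60 left).
Aug has 31 days: +31 → Sep 1, 2211 (29 left).
+29 → Sep 30, 2211.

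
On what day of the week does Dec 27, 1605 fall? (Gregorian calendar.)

Tuesday

Doomsday rule: the anchor day for the 1600s is Tuesday. For year 05: 5÷12 = 0 r 5, and 5÷4 = 1, so 0+5+1 = 6.
Tuesday + 6 ≡ Monday — that's 1605's doomsday.
In December the doomsday date is Dec 12.
Dec 27 is 15 days after Dec 12; 15 mod 7 = 1, so Monday + 1 = Tuesday.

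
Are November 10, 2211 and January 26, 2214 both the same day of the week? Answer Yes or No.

No

From Nov 10, 2211 to Jan 26, 2214 is 808 days.
808 mod 7 = 3, so they are different weekdays.
(Nov 10, 2211 is a Sunday; Jan 26, 2214 is a Wednesday.)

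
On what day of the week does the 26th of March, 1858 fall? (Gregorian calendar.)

Doomsday rule: the anchor day for the 1800s is Friday. For year 58: 58÷12 = 4 r 10, and 10÷4 = 2, so 4+10+2 = 16.
Friday + 16 ≡ Sunday — that's 1858's doomsday.
In March the doomsday date is Mar 14.
Mar 26 is 12 days after Mar 14; 12 mod 7 = 5, so Sunday + 5 = Friday.

Friday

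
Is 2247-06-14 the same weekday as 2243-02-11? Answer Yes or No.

No

From Feb 11, 2243 to Jun 14, 2247 is 1584 days.
1584 mod 7 = 2, so they are different weekdays.
(Feb 11, 2243 is a Saturday; Jun 14, 2247 is a Monday.)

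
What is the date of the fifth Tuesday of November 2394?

November 1, 2394 is a Tuesday.
The first Tuesday is therefore November 1 (same day).
The fifth Tuesday is 1 + 4×7 = November 29.

November 29, 2394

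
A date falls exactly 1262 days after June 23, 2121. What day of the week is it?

Wednesday

First find the weekday of Jun 23, 2121. Doomsday rule: the anchor day for the 2100s is Sunday. For year 21: 21÷12 = 1 r 9, and 9÷4 = 2, so 1+9+2 = 12.
Sunday + 12 ≡ Friday — that's 2121's doomsday.
In June the doomsday date is Jun 6.
Jun 23 is 17 days after Jun 6; 17 mod 7 = 3, so Friday + 3 = Monday.
1262 mod 7 = 2, so 1262 days after a Monday is Monday + 2 = Wednesday.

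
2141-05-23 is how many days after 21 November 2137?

1279

Nov 21, 2137 → Nov 21, 2138: 365 days.
Nov 21, 2138 → Nov 21, 2139: 365 days.
Nov 21, 2139 → Nov 21, 2140: 366 days (Feb 29, 2140 is in that span).
Nov 21, 2140 → Dec 21, 2140: 30 days (November has 30).
Dec 21, 2140 → Jan 21, 2141: 31 days (December has 31).
Jan 21, 2141 → Feb 21, 2141: 31 days (January has 31).
Feb 21, 2141 → Mar 21, 2141: 28 days (February has 28).
Mar 21, 2141 → Apr 21, 2141: 31 days (March has 31).
Apr 21, 2141 → May 21, 2141: 30 days (April has 30).
May 21, 2141 → May 23, 2141: 2 days.
Total: 1279 days.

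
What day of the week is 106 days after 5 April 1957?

Saturday

First find the weekday of Apr 5, 1957. Doomsday rule: the anchor day for the 1900s is Wednesday. For year 57: 57÷12 = 4 r 9, and 9÷4 = 2, so 4+9+2 = 15.
Wednesday + 15 ≡ Thursday — that's 1957's doomsday.
In April the doomsday date is Apr 4.
Apr 5 is 1 day after Apr 4; 1 mod 7 = 1, so Thursday + 1 = Friday.
106 mod 7 = 1, so 106 days after a Friday is Friday + 1 = Saturday.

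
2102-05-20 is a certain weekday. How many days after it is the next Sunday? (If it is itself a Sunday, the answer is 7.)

1

May 20, 2102 is a Saturday.
From Saturday to the next Sunday is 1 day.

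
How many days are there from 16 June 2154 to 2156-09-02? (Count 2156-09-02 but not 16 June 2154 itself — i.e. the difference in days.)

Jun 16, 2154 → Jun 16, 2155: 365 days.
Jun 16, 2155 → Jun 16, 2156: 366 days (Feb 29, 2156 is in that span).
Jun 16, 2156 → Jul 16, 2156: 30 days (June has 30).
Jul 16, 2156 → Aug 16, 2156: 31 days (July has 31).
Aug 16, 2156 → Sep 2, 2156: 17 days.
Total: 809 days.

809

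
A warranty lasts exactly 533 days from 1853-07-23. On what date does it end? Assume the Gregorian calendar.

+365 (one year) → Jul 23, 1854 (168 left).
Jul has 31 days: +9 → Aug 1, 1854 (159 left).
Aug has 31 days: +31 → Sep 1, 1854 (128 left).
Sep has 30 days: +30 → Oct 1, 1854 (98 left).
Oct has 31 days: +31 → Nov 1, 1854 (67 left).
Nov has 30 days: +30 → Dec 1, 1854 (37 left).
Dec has 31 days: +31 → Jan 1, 1855 (6 left).
+6 → Jan 7, 1855.

January 7, 1855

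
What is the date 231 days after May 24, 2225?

January 10, 2226

May has 31 days: +8 → Jun 1, 2225 (223 left).
Jun has 30 days: +30 → Jul 1, 2225 (193 left).
Jul has 31 days: +31 → Aug 1, 2225 (162 left).
Aug has 31 days: +31 → Sep 1, 2225 (131 left).
Sep has 30 days: +30 → Oct 1, 2225 (101 left).
Oct has 31 days: +31 → Nov 1, 2225 (70 left).
Nov has 30 days: +30 → Dec 1, 2225 (40 left).
Dec has 31 days: +31 → Jan 1, 2226 (9 left).
+9 → Jan 10, 2226.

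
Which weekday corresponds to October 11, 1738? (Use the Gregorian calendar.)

Saturday

Doomsday rule: the anchor day for the 1700s is Sunday. For year 38: 38÷12 = 3 r 2, and 2÷4 = 0, so 3+2+0 = 5.
Sunday + 5 ≡ Friday — that's 1738's doomsday.
In October the doomsday date is Oct 10.
Oct 11 is 1 day after Oct 10; 1 mod 7 = 1, so Friday + 1 = Saturday.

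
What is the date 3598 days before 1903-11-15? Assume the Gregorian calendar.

January 7, 1894

−365 (one year) → Nov 15, 1902 (3233 left).
−365 (one year) → Nov 15, 1901 (2868 left).
−365 (one year) → Nov 15, 1900 (2503 left).
−365 (one year) → Nov 15, 1899 (2138 left).
−365 (one year) → Nov 15, 1898 (1773 left).
−365 (one year) → Nov 15, 1897 (1408 left).
−365 (one year) → Nov 15, 1896 (1043 left).
−366 (one year; includes Feb 29, 1896) → Nov 15, 1895 (677 left).
−365 (one year) → Nov 15, 1894 (312 left).
−15 → Oct 31, 1894 (end of Oct, 31 days; 297 left).
−31 → Sep 30, 1894 (end of Sep, 30 days; 266 left).
−30 → Aug 31, 1894 (end of Aug, 31 days; 236 left).
−31 → Jul 31, 1894 (end of Jul, 31 days; 205 left).
−31 → Jun 30, 1894 (end of Jun, 30 days; 174 left).
−30 → May 31, 1894 (end of May, 31 days; 144 left).
−31 → Apr 30, 1894 (end of Apr, 30 days; 113 left).
−30 → Mar 31, 1894 (end of Mar, 31 days; 83 left).
−31 → Feb 28, 1894 (end of Feb, 28 days; 52 left).
−28 → Jan 31, 1894 (end of Jan, 31 days; 24 left).
−24 → Jan 7, 1894.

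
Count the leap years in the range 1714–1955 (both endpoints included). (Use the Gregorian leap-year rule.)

Multiples of 4 in [1714,1955]: 60.
Of those, multiples of 100: 2 (not leap unless ÷400).
Multiples of 400: 0.
Leap years = 60 − 2 + 0 = 58.

58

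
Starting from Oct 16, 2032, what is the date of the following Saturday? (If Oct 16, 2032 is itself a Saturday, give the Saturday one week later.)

Oct 16, 2032 is a Saturday.
From Saturday to the next Saturday is 7 days.
Oct 16, 2032 + 7 = Oct 23, 2032.

October 23, 2032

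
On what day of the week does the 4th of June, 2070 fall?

Doomsday rule: the anchor day for the 2000s is Tuesday. For year 70: 70÷12 = 5 r 10, and 10÷4 = 2, so 5+10+2 = 17.
Tuesday + 17 ≡ Friday — that's 2070's doomsday.
In June the doomsday date is Jun 6.
Jun 4 is 2 days before Jun 6; 2 mod 7 = 2, so Friday − 2 = Wednesday.

Wednesday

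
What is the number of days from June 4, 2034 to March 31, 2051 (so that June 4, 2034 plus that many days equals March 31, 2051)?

Jun 4, 2034 → Jun 4, 2035: 365 days.
Jun 4, 2035 → Jun 4, 2036: 366 days (Feb 29, 2036 is in that span).
Jun 4, 2036 → Jun 4, 2037: 365 days.
Jun 4, 2037 → Jun 4, 2038: 365 days.
Jun 4, 2038 → Jun 4, 2039: 365 days.
Jun 4, 2039 → Jun 4, 2040: 366 days (Feb 29, 2040 is in that span).
Jun 4, 2040 → Jun 4, 2041: 365 days.
Jun 4, 2041 → Jun 4, 2042: 365 days.
Jun 4, 2042 → Jun 4, 2043: 365 days.
Jun 4, 2043 → Jun 4, 2044: 366 days (Feb 29, 2044 is in that span).
Jun 4, 2044 → Jun 4, 2045: 365 days.
Jun 4, 2045 → Jun 4, 2046: 365 days.
Jun 4, 2046 → Jun 4, 2047: 365 days.
Jun 4, 2047 → Jun 4, 2048: 366 days (Feb 29, 2048 is in that span).
Jun 4, 2048 → Jun 4, 2049: 365 days.
Jun 4, 2049 → Jun 4, 2050: 365 days.
Jun 4, 2050 → Jul 4, 2050: 30 days (June has 30).
Jul 4, 2050 → Aug 4, 2050: 31 days (July has 31).
Aug 4, 2050 → Sep 4, 2050: 31 days (August has 31).
Sep 4, 2050 → Oct 4, 2050: 30 days (September has 30).
Oct 4, 2050 → Nov 4, 2050: 31 days (October has 31).
Nov 4, 2050 → Dec 4, 2050: 30 days (November has 30).
Dec 4, 2050 → Jan 4, 2051: 31 days (December has 31).
Jan 4, 2051 → Feb 4, 2051: 31 days (January has 31).
Feb 4, 2051 → Mar 4, 2051: 28 days (February has 28).
Mar 4, 2051 → Mar 31, 2051: 27 days.
Total: 6144 days.

6144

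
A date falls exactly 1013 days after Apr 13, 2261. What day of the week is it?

First find the weekday of Apr 13, 2261. Doomsday rule: the anchor day for the 2200s is Friday. For year 61: 61÷12 = 5 r 1, and 1÷4 = 0, so 5+1+0 = 6.
Friday + 6 ≡ Thursday — that's 2261's doomsday.
In April the doomsday date is Apr 4.
Apr 13 is 9 days after Apr 4; 9 mod 7 = 2, so Thursday + 2 = Saturday.
1013 mod 7 = 5, so 1013 days after a Saturday is Saturday + 5 = Thursday.

Thursday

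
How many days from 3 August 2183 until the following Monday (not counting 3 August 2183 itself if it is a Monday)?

Aug 3, 2183 is a Sunday.
From Sunday to the next Monday is 1 day.

1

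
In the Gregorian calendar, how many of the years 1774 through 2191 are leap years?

101

Multiples of 4 in [1774,2191]: 104.
Of those, multiples of 100: 4 (not leap unless ÷400).
Multiples of 400: 1.
Leap years = 104 − 4 + 1 = 101.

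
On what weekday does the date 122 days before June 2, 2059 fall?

Jun 2, 2059 is a Monday.
122 mod 7 = 3, so 122 days before a Monday is Monday − 3 = Friday.

Friday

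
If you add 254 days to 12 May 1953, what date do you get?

May has 31 days: +20 → Jun 1, 1953 (234 left).
Jun has 30 days: +30 → Jul 1, 1953 (204 left).
Jul has 31 days: +31 → Aug 1, 1953 (173 left).
Aug has 31 days: +31 → Sep 1, 1953 (142 left).
Sep has 30 days: +30 → Oct 1, 1953 (112 left).
Oct has 31 days: +31 → Nov 1, 1953 (81 left).
Nov has 30 days: +30 → Dec 1, 1953 (51 left).
Dec has 31 days: +31 → Jan 1, 1954 (20 left).
+20 → Jan 21, 1954.

January 21, 1954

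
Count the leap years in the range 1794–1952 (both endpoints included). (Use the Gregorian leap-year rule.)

Multiples of 4 in [1794,1952]: 40.
Of those, multiples of 100: 2 (not leap unless ÷400).
Multiples of 400: 0.
Leap years = 40 − 2 + 0 = 38.

38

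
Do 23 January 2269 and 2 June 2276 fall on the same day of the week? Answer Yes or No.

No

From Jan 23, 2269 to Jun 2, 2276 is 2687 days.
2687 mod 7 = 6, so they are different weekdays.
(Jan 23, 2269 is a Saturday; Jun 2, 2276 is a Friday.)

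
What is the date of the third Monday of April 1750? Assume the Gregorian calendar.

April 20, 1750

April 1, 1750 is a Wednesday.
The first Monday is therefore April 6 (5 days later).
The third Monday is 6 + 2×7 = April 20.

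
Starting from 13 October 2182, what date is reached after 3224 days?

+365 (one year) → Oct 13, 2183 (2859 left).
+366 (one year; includes Feb 29, 2184) → Oct 13, 2184 (2493 left).
+365 (one year) → Oct 13, 2185 (2128 left).
+365 (one year) → Oct 13, 2186 (1763 left).
+365 (one year) → Oct 13, 2187 (1398 left).
+366 (one year; includes Feb 29, 2188) → Oct 13, 2188 (1032 left).
+365 (one year) → Oct 13, 2189 (667 left).
+365 (one year) → Oct 13, 2190 (302 left).
Oct has 31 days: +19 → Nov 1, 2190 (283 left).
Nov has 30 days: +30 → Dec 1, 2190 (253 left).
Dec has 31 days: +31 → Jan 1, 2191 (222 left).
Jan has 31 days: +31 → Feb 1, 2191 (191 left).
Feb has 28 days: +28 → Mar 1, 2191 (163 left).
Mar has 31 days: +31 → Apr 1, 2191 (132 left).
Apr has 30 days: +30 → May 1, 2191 (102 left).
May has 31 days: +31 → Jun 1, 2191 (71 left).
Jun has 30 days: +30 → Jul 1, 2191 (41 left).
Jul has 31 days: +31 → Aug 1, 2191 (10 left).
+10 → Aug 11, 2191.

August 11, 2191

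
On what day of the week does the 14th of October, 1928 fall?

Doomsday rule: the anchor day for the 1900s is Wednesday. For year 28: 28÷12 = 2 r 4, and 4÷4 = 1, so 2+4+1 = 7.
Wednesday + 7 ≡ Wednesday — that's 1928's doomsday.
In October the doomsday date is Oct 10.
Oct 14 is 4 days after Oct 10; 4 mod 7 = 4, so Wednesday + 4 = Sunday.

Sunday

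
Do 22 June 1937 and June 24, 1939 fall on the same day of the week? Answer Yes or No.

From Jun 22, 1937 to Jun 24, 1939 is 732 days.
732 mod 7 = 4, so they are different weekdays.
(Jun 22, 1937 is a Tuesday; Jun 24, 1939 is a Saturday.)

No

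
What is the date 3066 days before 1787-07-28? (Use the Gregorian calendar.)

−365 (one year) → Jul 28, 1786 (2701 left).
−365 (one year) → Jul 28, 1785 (2336 left).
−365 (one year) → Jul 28, 1784 (1971 left).
−366 (one year; includes Feb 29, 1784) → Jul 28, 1783 (1605 left).
−365 (one year) → Jul 28, 1782 (1240 left).
−365 (one year) → Jul 28, 1781 (875 left).
−365 (one year) → Jul 28, 1780 (510 left).
−366 (one year; includes Feb 29, 1780) → Jul 28, 1779 (144 left).
−28 → Jun 30, 1779 (end of Jun, 30 days; 116 left).
−30 → May 31, 1779 (end of May, 31 days; 86 left).
−31 → Apr 30, 1779 (end of Apr, 30 days; 55 left).
−30 → Mar 31, 1779 (end of Mar, 31 days; 25 left).
−25 → Mar 6, 1779.

March 6, 1779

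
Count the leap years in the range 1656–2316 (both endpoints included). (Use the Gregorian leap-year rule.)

160

Multiples of 4 in [1656,2316]: 166.
Of those, multiples of 100: 7 (not leap unless ÷400).
Multiples of 400: 1.
Leap years = 166 − 7 + 1 = 160.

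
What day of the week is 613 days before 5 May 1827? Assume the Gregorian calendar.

Tuesday

First find the weekday of May 5, 1827. Doomsday rule: the anchor day for the 1800s is Friday. For year 27: 27÷12 = 2 r 3, and 3÷4 = 0, so 2+3+0 = 5.
Friday + 5 ≡ Wednesday — that's 1827's doomsday.
In May the doomsday date is May 9.
May 5 is 4 days before May 9; 4 mod 7 = 4, so Wednesday − 4 = Saturday.
613 mod 7 = 4, so 613 days before a Saturday is Saturday − 4 = Tuesday.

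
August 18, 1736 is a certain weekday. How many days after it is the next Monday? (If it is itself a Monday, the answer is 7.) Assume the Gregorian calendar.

2

Aug 18, 1736 is a Saturday.
From Saturday to the next Monday is 2 days.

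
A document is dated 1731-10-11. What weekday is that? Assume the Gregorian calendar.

Thursday

Doomsday rule: the anchor day for the 1700s is Sunday. For year 31: 31÷12 = 2 r 7, and 7÷4 = 1, so 2+7+1 = 10.
Sunday + 10 ≡ Wednesday — that's 1731's doomsday.
In October the doomsday date is Oct 10.
Oct 11 is 1 day after Oct 10; 1 mod 7 = 1, so Wednesday + 1 = Thursday.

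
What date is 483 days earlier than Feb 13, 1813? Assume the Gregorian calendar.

−366 (one year; includes Feb 29, 1812) → Feb 13, 1812 (117 left).
−13 → Jan 31, 1812 (end of Jan, 31 days; 104 left).
−31 → Dec 31, 1811 (end of Dec, 31 days; 73 left).
−31 → Nov 30, 1811 (end of Nov, 30 days; 42 left).
−30 → Oct 31, 1811 (end of Oct, 31 days; 12 left).
−12 → Oct 19, 1811.

October 19, 1811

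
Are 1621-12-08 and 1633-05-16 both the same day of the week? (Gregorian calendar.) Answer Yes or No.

No

From Dec 8, 1621 to May 16, 1633 is 4177 days.
4177 mod 7 = 5, so they are different weekdays.
(Dec 8, 1621 is a Wednesday; May 16, 1633 is a Monday.)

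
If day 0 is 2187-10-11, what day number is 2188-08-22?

316

Oct 11, 2187 → Nov 11, 2187: 31 days (October has 31).
Nov 11, 2187 → Dec 11, 2187: 30 days (November has 30).
Dec 11, 2187 → Jan 11, 2188: 31 days (December has 31).
Jan 11, 2188 → Feb 11, 2188: 31 days (January has 31).
Feb 11, 2188 → Mar 11, 2188: 29 days (February has 29).
Mar 11, 2188 → Apr 11, 2188: 31 days (March has 31).
Apr 11, 2188 → May 11, 2188: 30 days (April has 30).
May 11, 2188 → Jun 11, 2188: 31 days (May has 31).
Jun 11, 2188 → Jul 11, 2188: 30 days (June has 30).
Jul 11, 2188 → Aug 11, 2188: 31 days (July has 31).
Aug 11, 2188 → Aug 22, 2188: 11 days.
Total: 316 days.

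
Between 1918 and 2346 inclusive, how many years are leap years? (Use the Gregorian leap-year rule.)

104

Multiples of 4 in [1918,2346]: 107.
Of those, multiples of 100: 4 (not leap unless ÷400).
Multiples of 400: 1.
Leap years = 107 − 4 + 1 = 104.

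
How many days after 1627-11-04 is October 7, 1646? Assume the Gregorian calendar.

6912

Nov 4, 1627 → Nov 4, 1628: 366 days (Feb 29, 1628 is in that span).
Nov 4, 1628 → Nov 4, 1629: 365 days.
Nov 4, 1629 → Nov 4, 1630: 365 days.
Nov 4, 1630 → Nov 4, 1631: 365 days.
Nov 4, 1631 → Nov 4, 1632: 366 days (Feb 29, 1632 is in that span).
Nov 4, 1632 → Nov 4, 1633: 365 days.
Nov 4, 1633 → Nov 4, 1634: 365 days.
Nov 4, 1634 → Nov 4, 1635: 365 days.
Nov 4, 1635 → Nov 4, 1636: 366 days (Feb 29, 1636 is in that span).
Nov 4, 1636 → Nov 4, 1637: 365 days.
Nov 4, 1637 → Nov 4, 1638: 365 days.
Nov 4, 1638 → Nov 4, 1639: 365 days.
Nov 4, 1639 → Nov 4, 1640: 366 days (Feb 29, 1640 is in that span).
Nov 4, 1640 → Nov 4, 1641: 365 days.
Nov 4, 1641 → Nov 4, 1642: 365 days.
Nov 4, 1642 → Nov 4, 1643: 365 days.
Nov 4, 1643 → Nov 4, 1644: 366 days (Feb 29, 1644 is in that span).
Nov 4, 1644 → Nov 4, 1645: 365 days.
Nov 4, 1645 → Dec 4, 1645: 30 days (November has 30).
Dec 4, 1645 → Jan 4, 1646: 31 days (December has 31).
Jan 4, 1646 → Feb 4, 1646: 31 days (January has 31).
Feb 4, 1646 → Mar 4, 1646: 28 days (February has 28).
Mar 4, 1646 → Apr 4, 1646: 31 days (March has 31).
Apr 4, 1646 → May 4, 1646: 30 days (April has 30).
May 4, 1646 → Jun 4, 1646: 31 days (May has 31).
Jun 4, 1646 → Jul 4, 1646: 30 days (June has 30).
Jul 4, 1646 → Aug 4, 1646: 31 days (July has 31).
Aug 4, 1646 → Sep 4, 1646: 31 days (August has 31).
Sep 4, 1646 → Oct 4, 1646: 30 days (September has 30).
Oct 4, 1646 → Oct 7, 1646: 3 days.
Total: 6912 days.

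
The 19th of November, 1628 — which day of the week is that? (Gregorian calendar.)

Sunday

Doomsday rule: the anchor day for the 1600s is Tuesday. For year 28: 28÷12 = 2 r 4, and 4÷4 = 1, so 2+4+1 = 7.
Tuesday + 7 ≡ Tuesday — that's 1628's doomsday.
In November the doomsday date is Nov 7.
Nov 19 is 12 days after Nov 7; 12 mod 7 = 5, so Tuesday + 5 = Sunday.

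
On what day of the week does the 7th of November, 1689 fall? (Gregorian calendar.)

Monday

Doomsday rule: the anchor day for the 1600s is Tuesday. For year 89: 89÷12 = 7 r 5, and 5÷4 = 1, so 7+5+1 = 13.
Tuesday + 13 ≡ Monday — that's 1689's doomsday.
In November the doomsday date is Nov 7.
Nov 7 is the doomsday itself: Monday.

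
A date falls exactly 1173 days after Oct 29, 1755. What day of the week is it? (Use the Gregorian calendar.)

Sunday

First find the weekday of Oct 29, 1755. Doomsday rule: the anchor day for the 1700s is Sunday. For year 55: 55÷12 = 4 r 7, and 7÷4 = 1, so 4+7+1 = 12.
Sunday + 12 ≡ Friday — that's 1755's doomsday.
In October the doomsday date is Oct 10.
Oct 29 is 19 days after Oct 10; 19 mod 7 = 5, so Friday + 5 = Wednesday.
1173 mod 7 = 4, so 1173 days after a Wednesday is Wednesday + 4 = Sunday.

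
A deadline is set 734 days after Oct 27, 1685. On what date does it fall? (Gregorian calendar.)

October 31, 1687

+365 (one year) → Oct 27, 1686 (369 left).
Oct has 31 days: +5 → Nov 1, 1686 (364 left).
Nov has 30 days: +30 → Dec 1, 1686 (334 left).
Dec has 31 days: +31 → Jan 1, 1687 (303 left).
Jan has 31 days: +31 → Feb 1, 1687 (272 left).
Feb has 28 days: +28 → Mar 1, 1687 (244 left).
Mar has 31 days: +31 → Apr 1, 1687 (213 left).
Apr has 30 days: +30 → May 1, 1687 (183 left).
May has 31 days: +31 → Jun 1, 1687 (152 left).
Jun has 30 days: +30 → Jul 1, 1687 (122 left).
Jul has 31 days: +31 → Aug 1, 1687 (91 left).
Aug has 31 days: +31 → Sep 1, 1687 (60 left).
Sep has 30 days: +30 → Oct 1, 1687 (30 left).
+30 → Oct 31, 1687.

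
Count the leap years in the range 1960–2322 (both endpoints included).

Multiples of 4 in [1960,2322]: 91.
Of those, multiples of 100: 4 (not leap unless ÷400).
Multiples of 400: 1.
Leap years = 91 − 4 + 1 = 88.

88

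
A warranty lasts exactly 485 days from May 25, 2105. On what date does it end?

September 22, 2106

+365 (one year) → May 25, 2106 (120 left).
May has 31 days: +7 → Jun 1, 2106 (113 left).
Jun has 30 days: +30 → Jul 1, 2106 (83 left).
Jul has 31 days: +31 → Aug 1, 2106 (52 left).
Aug has 31 days: +31 → Sep 1, 2106 (21 left).
+21 → Sep 22, 2106.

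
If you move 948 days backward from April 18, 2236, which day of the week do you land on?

Friday

Apr 18, 2236 is a Monday.
948 mod 7 = 3, so 948 days before a Monday is Monday − 3 = Friday.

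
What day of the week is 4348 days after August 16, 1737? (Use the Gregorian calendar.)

Saturday

Aug 16, 1737 is a Friday.
4348 mod 7 = 1, so 4348 days after a Friday is Friday + 1 = Saturday.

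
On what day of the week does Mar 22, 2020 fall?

January 1, 2020 is a Wednesday.
Jan 1, 2020 → Feb 1, 2020: 31 days (January has 31).
Feb 1, 2020 → Mar 1, 2020: 29 days (February has 29).
Mar 1, 2020 → Mar 22, 2020: 21 days.
Total: 81 days.
81 mod 7 = 4, so Wednesday + 4 = Sunday.

Sunday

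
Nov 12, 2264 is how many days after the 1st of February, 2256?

Feb 1, 2256 → Feb 1, 2257: 366 days (Feb 29, 2256 is in that span).
Feb 1, 2257 → Feb 1, 2258: 365 days.
Feb 1, 2258 → Feb 1, 2259: 365 days.
Feb 1, 2259 → Feb 1, 2260: 365 days.
Feb 1, 2260 → Feb 1, 2261: 366 days (Feb 29, 2260 is in that span).
Feb 1, 2261 → Feb 1, 2262: 365 days.
Feb 1, 2262 → Feb 1, 2263: 365 days.
Feb 1, 2263 → Feb 1, 2264: 365 days.
Feb 1, 2264 → Mar 1, 2264: 29 days (February has 29).
Mar 1, 2264 → Apr 1, 2264: 31 days (March has 31).
Apr 1, 2264 → May 1, 2264: 30 days (April has 30).
May 1, 2264 → Jun 1, 2264: 31 days (May has 31).
Jun 1, 2264 → Jul 1, 2264: 30 days (June has 30).
Jul 1, 2264 → Aug 1, 2264: 31 days (July has 31).
Aug 1, 2264 → Sep 1, 2264: 31 days (August has 31).
Sep 1, 2264 → Oct 1, 2264: 30 days (September has 30).
Oct 1, 2264 → Nov 1, 2264: 31 days (October has 31).
Nov 1, 2264 → Nov 12, 2264: 11 days.
Total: 3207 days.

3207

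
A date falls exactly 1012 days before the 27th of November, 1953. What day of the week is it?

Nov 27, 1953 is a Friday.
1012 mod 7 = 4, so 1012 days before a Friday is Friday − 4 = Monday.

Monday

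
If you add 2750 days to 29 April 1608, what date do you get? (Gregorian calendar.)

+365 (one year) → Apr 29, 1609 (2385 left).
+365 (one year) → Apr 29, 1610 (2020 left).
+365 (one year) → Apr 29, 1611 (1655 left).
+366 (one year; includes Feb 29, 1612) → Apr 29, 1612 (1289 left).
+365 (one year) → Apr 29, 1613 (924 left).
+365 (one year) → Apr 29, 1614 (559 left).
+365 (one year) → Apr 29, 1615 (194 left).
Apr has 30 days: +2 → May 1, 1615 (192 left).
May has 31 days: +31 → Jun 1, 1615 (161 left).
Jun has 30 days: +30 → Jul 1, 1615 (131 left).
Jul has 31 days: +31 → Aug 1, 1615 (100 left).
Aug has 31 days: +31 → Sep 1, 1615 (69 left).
Sep has 30 days: +30 → Oct 1, 1615 (39 left).
Oct has 31 days: +31 → Nov 1, 1615 (8 left).
+8 → Nov 9, 1615.

November 9, 1615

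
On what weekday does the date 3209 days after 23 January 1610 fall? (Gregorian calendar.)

Tuesday

Jan 23, 1610 is a Saturday.
3209 mod 7 = 3, so 3209 days after a Saturday is Saturday + 3 = Tuesday.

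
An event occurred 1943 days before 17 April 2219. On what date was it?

December 21, 2213

−365 (one year) → Apr 17, 2218 (1578 left).
−365 (one year) → Apr 17, 2217 (1213 left).
−365 (one year) → Apr 17, 2216 (848 left).
−366 (one year; includes Feb 29, 2216) → Apr 17, 2215 (482 left).
−365 (one year) → Apr 17, 2214 (117 left).
−17 → Mar 31, 2214 (end of Mar, 31 days; 100 left).
−31 → Feb 28, 2214 (end of Feb, 28 days; 69 left).
−28 → Jan 31, 2214 (end of Jan, 31 days; 41 left).
−31 → Dec 31, 2213 (end of Dec, 31 days; 10 left).
−10 → Dec 21, 2213.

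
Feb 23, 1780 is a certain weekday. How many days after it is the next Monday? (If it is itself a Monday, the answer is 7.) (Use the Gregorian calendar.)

Feb 23, 1780 is a Wednesday.
From Wednesday to the next Monday is 5 days.

5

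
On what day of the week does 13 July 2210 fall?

Friday

Doomsday rule: the anchor day for the 2200s is Friday. For year 10: 10÷12 = 0 r 10, and 10÷4 = 2, so 0+10+2 = 12.
Friday + 12 ≡ Wednesday — that's 2210's doomsday.
In July the doomsday date is Jul 11.
Jul 13 is 2 days after Jul 11; 2 mod 7 = 2, so Wednesday + 2 = Friday.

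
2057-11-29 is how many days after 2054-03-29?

1341

Mar 29, 2054 → Mar 29, 2055: 365 days.
Mar 29, 2055 → Mar 29, 2056: 366 days (Feb 29, 2056 is in that span).
Mar 29, 2056 → Mar 29, 2057: 365 days.
Mar 29, 2057 → Apr 29, 2057: 31 days (March has 31).
Apr 29, 2057 → May 29, 2057: 30 days (April has 30).
May 29, 2057 → Jun 29, 2057: 31 days (May has 31).
Jun 29, 2057 → Jul 29, 2057: 30 days (June has 30).
Jul 29, 2057 → Aug 29, 2057: 31 days (July has 31).
Aug 29, 2057 → Sep 29, 2057: 31 days (August has 31).
Sep 29, 2057 → Oct 29, 2057: 30 days (September has 30).
Oct 29, 2057 → Nov 29, 2057: 31 days.
Total: 1341 days.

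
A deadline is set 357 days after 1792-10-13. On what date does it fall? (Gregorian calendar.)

Oct has 31 days: +19 → Nov 1, 1792 (338 left).
Nov has 30 days: +30 → Dec 1, 1792 (308 left).
Dec has 31 days: +31 → Jan 1, 1793 (277 left).
Jan has 31 days: +31 → Feb 1, 1793 (246 left).
Feb has 28 days: +28 → Mar 1, 1793 (218 left).
Mar has 31 days: +31 → Apr 1, 1793 (187 left).
Apr has 30 days: +30 → May 1, 1793 (157 left).
May has 31 days: +31 → Jun 1, 1793 (126 left).
Jun has 30 days: +30 → Jul 1, 1793 (96 left).
Jul has 31 days: +31 → Aug 1, 1793 (65 left).
Aug has 31 days: +31 → Sep 1, 1793 (34 left).
Sep has 30 days: +30 → Oct 1, 1793 (4 left).
+4 → Oct 5, 1793.

October 5, 1793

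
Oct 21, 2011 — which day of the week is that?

Friday

Doomsday rule: the anchor day for the 2000s is Tuesday. For year 11: 11÷12 = 0 r 11, and 11÷4 = 2, so 0+11+2 = 13.
Tuesday + 13 ≡ Monday — that's 2011's doomsday.
In October the doomsday date is Oct 10.
Oct 21 is 11 days after Oct 10; 11 mod 7 = 4, so Monday + 4 = Friday.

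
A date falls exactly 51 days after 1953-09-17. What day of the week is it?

Saturday

Sep 17, 1953 is a Thursday.
51 mod 7 = 2, so 51 days after a Thursday is Thursday + 2 = Saturday.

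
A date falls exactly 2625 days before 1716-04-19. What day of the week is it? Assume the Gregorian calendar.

Sunday

Apr 19, 1716 is a Sunday.
2625 mod 7 = 0, so 2625 days before a Sunday is Sunday − 0 = Sunday.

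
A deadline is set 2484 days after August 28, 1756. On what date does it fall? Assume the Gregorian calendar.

+365 (one year) → Aug 28, 1757 (2119 left).
+365 (one year) → Aug 28, 1758 (1754 left).
+365 (one year) → Aug 28, 1759 (1389 left).
+366 (one year; includes Feb 29, 1760) → Aug 28, 1760 (1023 left).
+365 (one year) → Aug 28, 1761 (658 left).
+365 (one year) → Aug 28, 1762 (293 left).
Aug has 31 days: +4 → Sep 1, 1762 (289 left).
Sep has 30 days: +30 → Oct 1, 1762 (259 left).
Oct has 31 days: +31 → Nov 1, 1762 (228 left).
Nov has 30 days: +30 → Dec 1, 1762 (198 left).
Dec has 31 days: +31 → Jan 1, 1763 (167 left).
Jan has 31 days: +31 → Feb 1, 1763 (136 left).
Feb has 28 days: +28 → Mar 1, 1763 (108 left).
Mar has 31 days: +31 → Apr 1, 1763 (77 left).
Apr has 30 days: +30 → May 1, 1763 (47 left).
May has 31 days: +31 → Jun 1, 1763 (16 left).
+16 → Jun 17, 1763.

June 17, 1763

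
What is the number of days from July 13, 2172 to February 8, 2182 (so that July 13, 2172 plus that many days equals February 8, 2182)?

Jul 13, 2172 → Jul 13, 2173: 365 days.
Jul 13, 2173 → Jul 13, 2174: 365 days.
Jul 13, 2174 → Jul 13, 2175: 365 days.
Jul 13, 2175 → Jul 13, 2176: 366 days (Feb 29, 2176 is in that span).
Jul 13, 2176 → Jul 13, 2177: 365 days.
Jul 13, 2177 → Jul 13, 2178: 365 days.
Jul 13, 2178 → Jul 13, 2179: 365 days.
Jul 13, 2179 → Jul 13, 2180: 366 days (Feb 29, 2180 is in that span).
Jul 13, 2180 → Jul 13, 2181: 365 days.
Jul 13, 2181 → Aug 13, 2181: 31 days (July has 31).
Aug 13, 2181 → Sep 13, 2181: 31 days (August has 31).
Sep 13, 2181 → Oct 13, 2181: 30 days (September has 30).
Oct 13, 2181 → Nov 13, 2181: 31 days (October has 31).
Nov 13, 2181 → Dec 13, 2181: 30 days (November has 30).
Dec 13, 2181 → Jan 13, 2182: 31 days (December has 31).
Jan 13, 2182 → Feb 8, 2182: 26 days.
Total: 3497 days.

3497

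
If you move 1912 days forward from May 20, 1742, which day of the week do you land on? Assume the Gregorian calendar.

Monday

May 20, 1742 is a Sunday.
1912 mod 7 = 1, so 1912 days after a Sunday is Sunday + 1 = Monday.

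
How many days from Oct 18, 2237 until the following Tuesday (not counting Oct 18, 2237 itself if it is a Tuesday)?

6

Oct 18, 2237 is a Wednesday.
From Wednesday to the next Tuesday is 6 days.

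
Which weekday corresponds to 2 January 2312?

Doomsday rule: the anchor day for the 2300s is Wednesday. For year 12: 12÷12 = 1 r 0, and 0÷4 = 0, so 1+0+0 = 1.
Wednesday + 1 ≡ Thursday — that's 2312's doomsday.
In January the doomsday date is Jan 4 (2312 is a leap year (divisible by 4)).
Jan 2 is 2 days before Jan 4; 2 mod 7 = 2, so Thursday − 2 = Tuesday.

Tuesday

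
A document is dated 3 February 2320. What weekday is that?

Doomsday rule: the anchor day for the 2300s is Wednesday. For year 20: 20÷12 = 1 r 8, and 8÷4 = 2, so 1+8+2 = 11.
Wednesday + 11 ≡ Sunday — that's 2320's doomsday.
In February the doomsday date is Feb 29 (2320 is a leap year (divisible by 4)).
Feb 3 is 26 days before Feb 29; 26 mod 7 = 5, so Sunday − 5 = Tuesday.

Tuesday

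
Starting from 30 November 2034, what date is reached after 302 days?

Nov has 30 days: +1 → Dec 1, 2034 (301 left).
Dec has 31 days: +31 → Jan 1, 2035 (270 left).
Jan has 31 days: +31 → Feb 1, 2035 (239 left).
Feb has 28 days: +28 → Mar 1, 2035 (211 left).
Mar has 31 days: +31 → Apr 1, 2035 (180 left).
Apr has 30 days: +30 → May 1, 2035 (150 left).
May has 31 days: +31 → Jun 1, 2035 (119 left).
Jun has 30 days: +30 → Jul 1, 2035 (89 left).
Jul has 31 days: +31 → Aug 1, 2035 (58 left).
Aug has 31 days: +31 → Sep 1, 2035 (27 left).
+27 → Sep 28, 2035.

September 28, 2035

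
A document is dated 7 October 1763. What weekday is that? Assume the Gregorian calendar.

Doomsday rule: the anchor day for the 1700s is Sunday. For year 63: 63÷12 = 5 r 3, and 3÷4 = 0, so 5+3+0 = 8.
Sunday + 8 ≡ Monday — that's 1763's doomsday.
In October the doomsday date is Oct 10.
Oct 7 is 3 days before Oct 10; 3 mod 7 = 3, so Monday − 3 = Friday.

Friday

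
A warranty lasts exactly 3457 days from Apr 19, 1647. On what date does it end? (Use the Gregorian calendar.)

+366 (one year; includes Feb 29, 1648) → Apr 19, 1648 (3091 left).
+365 (one year) → Apr 19, 1649 (2726 left).
+365 (one year) → Apr 19, 1650 (2361 left).
+365 (one year) → Apr 19, 1651 (1996 left).
+366 (one year; includes Feb 29, 1652) → Apr 19, 1652 (1630 left).
+365 (one year) → Apr 19, 1653 (1265 left).
+365 (one year) → Apr 19, 1654 (900 left).
+365 (one year) → Apr 19, 1655 (535 left).
+366 (one year; includes Feb 29, 1656) → Apr 19, 1656 (169 left).
Apr has 30 days: +12 → May 1, 1656 (157 left).
May has 31 days: +31 → Jun 1, 1656 (126 left).
Jun has 30 days: +30 → Jul 1, 1656 (96 left).
Jul has 31 days: +31 → Aug 1, 1656 (65 left).
Aug has 31 days: +31 → Sep 1, 1656 (34 left).
Sep has 30 days: +30 → Oct 1, 1656 (4 left).
+4 → Oct 5, 1656.

October 5, 1656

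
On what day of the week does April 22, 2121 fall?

Doomsday rule: the anchor day for the 2100s is Sunday. For year 21: 21÷12 = 1 r 9, and 9÷4 = 2, so 1+9+2 = 12.
Sunday + 12 ≡ Friday — that's 2121's doomsday.
In April the doomsday date is Apr 4.
Apr 22 is 18 days after Apr 4; 18 mod 7 = 4, so Friday + 4 = Tuesday.

Tuesday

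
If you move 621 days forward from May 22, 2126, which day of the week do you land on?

May 22, 2126 is a Wednesday.
621 mod 7 = 5, so 621 days after a Wednesday is Wednesday + 5 = Monday.

Monday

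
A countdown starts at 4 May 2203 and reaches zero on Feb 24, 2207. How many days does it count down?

1392

May 4, 2203 → May 4, 2204: 366 days (Feb 29, 2204 is in that span).
May 4, 2204 → May 4, 2205: 365 days.
May 4, 2205 → May 4, 2206: 365 days.
May 4, 2206 → Jun 4, 2206: 31 days (May has 31).
Jun 4, 2206 → Jul 4, 2206: 30 days (June has 30).
Jul 4, 2206 → Aug 4, 2206: 31 days (July has 31).
Aug 4, 2206 → Sep 4, 2206: 31 days (August has 31).
Sep 4, 2206 → Oct 4, 2206: 30 days (September has 30).
Oct 4, 2206 → Nov 4, 2206: 31 days (October has 31).
Nov 4, 2206 → Dec 4, 2206: 30 days (November has 30).
Dec 4, 2206 → Jan 4, 2207: 31 days (December has 31).
Jan 4, 2207 → Feb 4, 2207: 31 days (January has 31).
Feb 4, 2207 → Feb 24, 2207: 20 days.
Total: 1392 days.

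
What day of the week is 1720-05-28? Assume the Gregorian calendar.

Doomsday rule: the anchor day for the 1700s is Sunday. For year 20: 20÷12 = 1 r 8, and 8÷4 = 2, so 1+8+2 = 11.
Sunday + 11 ≡ Thursday — that's 1720's doomsday.
In May the doomsday date is May 9.
May 28 is 19 days after May 9; 19 mod 7 = 5, so Thursday + 5 = Tuesday.

Tuesday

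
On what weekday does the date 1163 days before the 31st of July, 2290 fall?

Jul 31, 2290 is a Thursday.
1163 mod 7 = 1, so 1163 days before a Thursday is Thursday − 1 = Wednesday.

Wednesday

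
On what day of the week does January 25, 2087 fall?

Doomsday rule: the anchor day for the 2000s is Tuesday. For year 87: 87÷12 = 7 r 3, and 3÷4 = 0, so 7+3+0 = 10.
Tuesday + 10 ≡ Friday — that's 2087's doomsday.
In January the doomsday date is Jan 3 (2087 is not a leap year).
Jan 25 is 22 days after Jan 3; 22 mod 7 = 1, so Friday + 1 = Saturday.

Saturday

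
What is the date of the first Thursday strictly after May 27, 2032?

June 3, 2032

May 27, 2032 is a Thursday.
From Thursday to the next Thursday is 7 days.
May 27, 2032 + 7 = Jun 3, 2032.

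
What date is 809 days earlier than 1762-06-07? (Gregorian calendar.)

March 20, 1760

−365 (one year) → Jun 7, 1761 (444 left).
−365 (one year) → Jun 7, 1760 (79 left).
−7 → May 31, 1760 (end of May, 31 days; 72 left).
−31 → Apr 30, 1760 (end of Apr, 30 days; 41 left).
−30 → Mar 31, 1760 (end of Mar, 31 days; 11 left).
−11 → Mar 20, 1760.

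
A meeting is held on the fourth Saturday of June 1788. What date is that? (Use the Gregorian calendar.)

June 28, 1788

June 1, 1788 is a Sunday.
The first Saturday is therefore June 7 (6 days later).
The fourth Saturday is 7 + 3×7 = June 28.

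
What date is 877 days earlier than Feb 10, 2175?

September 16, 2172

−365 (one year) → Feb 10, 2174 (512 left).
−365 (one year) → Feb 10, 2173 (147 left).
−10 → Jan 31, 2173 (end of Jan, 31 days; 137 left).
−31 → Dec 31, 2172 (end of Dec, 31 days; 106 left).
−31 → Nov 30, 2172 (end of Nov, 30 days; 75 left).
−30 → Oct 31, 2172 (end of Oct, 31 days; 45 left).
−31 → Sep 30, 2172 (end of Sep, 30 days; 14 left).
−14 → Sep 16, 2172.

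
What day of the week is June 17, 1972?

Saturday

January 1, 1972 is a Saturday.
Jan 1, 1972 → Feb 1, 1972: 31 days (January has 31).
Feb 1, 1972 → Mar 1, 1972: 29 days (February has 29).
Mar 1, 1972 → Apr 1, 1972: 31 days (March has 31).
Apr 1, 1972 → May 1, 1972: 30 days (April has 30).
May 1, 1972 → Jun 1, 1972: 31 days (May has 31).
Jun 1, 1972 → Jun 17, 1972: 16 days.
Total: 168 days.
168 mod 7 = 0, so Saturday + 0 = Saturday.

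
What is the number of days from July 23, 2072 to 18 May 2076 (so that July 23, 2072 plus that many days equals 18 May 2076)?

1395

Jul 23, 2072 → Jul 23, 2073: 365 days.
Jul 23, 2073 → Jul 23, 2074: 365 days.
Jul 23, 2074 → Jul 23, 2075: 365 days.
Jul 23, 2075 → Aug 23, 2075: 31 days (July has 31).
Aug 23, 2075 → Sep 23, 2075: 31 days (August has 31).
Sep 23, 2075 → Oct 23, 2075: 30 days (September has 30).
Oct 23, 2075 → Nov 23, 2075: 31 days (October has 31).
Nov 23, 2075 → Dec 23, 2075: 30 days (November has 30).
Dec 23, 2075 → Jan 23, 2076: 31 days (December has 31).
Jan 23, 2076 → Feb 23, 2076: 31 days (January has 31).
Feb 23, 2076 → Mar 23, 2076: 29 days (February has 29).
Mar 23, 2076 → Apr 23, 2076: 31 days (March has 31).
Apr 23, 2076 → May 18, 2076: 25 days.
Total: 1395 days.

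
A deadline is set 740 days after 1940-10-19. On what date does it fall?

+365 (one year) → Oct 19, 1941 (375 left).
Oct has 31 days: +13 → Nov 1, 1941 (362 left).
Nov has 30 days: +30 → Dec 1, 1941 (332 left).
Dec has 31 days: +31 → Jan 1, 1942 (301 left).
Jan has 31 days: +31 → Feb 1, 1942 (270 left).
Feb has 28 days: +28 → Mar 1, 1942 (242 left).
Mar has 31 days: +31 → Apr 1, 1942 (211 left).
Apr has 30 days: +30 → May 1, 1942 (181 left).
May has 31 days: +31 → Jun 1, 1942 (150 left).
Jun has 30 days: +30 → Jul 1, 1942 (120 left).
Jul has 31 days: +31 → Aug 1, 1942 (89 left).
Aug has 31 days: +31 → Sep 1, 1942 (58 left).
Sep has 30 days: +30 → Oct 1, 1942 (28 left).
+28 → Oct 29, 1942.

October 29, 1942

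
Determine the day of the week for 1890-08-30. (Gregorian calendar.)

Saturday

Doomsday rule: the anchor day for the 1800s is Friday. For year 90: 90÷12 = 7 r 6, and 6÷4 = 1, so 7+6+1 = 14.
Friday + 14 ≡ Friday — that's 1890's doomsday.
In August the doomsday date is Aug 8.
Aug 30 is 22 days after Aug 8; 22 mod 7 = 1, so Friday + 1 = Saturday.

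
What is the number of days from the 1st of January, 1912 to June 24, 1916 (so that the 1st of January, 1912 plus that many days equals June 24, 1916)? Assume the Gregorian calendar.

Jan 1, 1912 → Jan 1, 1913: 366 days (Feb 29, 1912 is in that span).
Jan 1, 1913 → Jan 1, 1914: 365 days.
Jan 1, 1914 → Jan 1, 1915: 365 days.
Jan 1, 1915 → Jan 1, 1916: 365 days.
Jan 1, 1916 → Feb 1, 1916: 31 days (January has 31).
Feb 1, 1916 → Mar 1, 1916: 29 days (February has 29).
Mar 1, 1916 → Apr 1, 1916: 31 days (March has 31).
Apr 1, 1916 → May 1, 1916: 30 days (April has 30).
May 1, 1916 → Jun 1, 1916: 31 days (May has 31).
Jun 1, 1916 → Jun 24, 1916: 23 days.
Total: 1636 days.

1636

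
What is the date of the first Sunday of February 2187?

February 1, 2187 is a Thursday.
The first Sunday is therefore February 4 (3 days later).

February 4, 2187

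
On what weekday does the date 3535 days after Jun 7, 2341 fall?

Jun 7, 2341 is a Saturday.
3535 mod 7 = 0, so 3535 days after a Saturday is Saturday + 0 = Saturday.

Saturday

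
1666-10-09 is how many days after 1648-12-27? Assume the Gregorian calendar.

Dec 27, 1648 → Dec 27, 1649: 365 days.
Dec 27, 1649 → Dec 27, 1650: 365 days.
Dec 27, 1650 → Dec 27, 1651: 365 days.
Dec 27, 1651 → Dec 27, 1652: 366 days (Feb 29, 1652 is in that span).
Dec 27, 1652 → Dec 27, 1653: 365 days.
Dec 27, 1653 → Dec 27, 1654: 365 days.
Dec 27, 1654 → Dec 27, 1655: 365 days.
Dec 27, 1655 → Dec 27, 1656: 366 days (Feb 29, 1656 is in that span).
Dec 27, 1656 → Dec 27, 1657: 365 days.
Dec 27, 1657 → Dec 27, 1658: 365 days.
Dec 27, 1658 → Dec 27, 1659: 365 days.
Dec 27, 1659 → Dec 27, 1660: 366 days (Feb 29, 1660 is in that span).
Dec 27, 1660 → Dec 27, 1661: 365 days.
Dec 27, 1661 → Dec 27, 1662: 365 days.
Dec 27, 1662 → Dec 27, 1663: 365 days.
Dec 27, 1663 → Dec 27, 1664: 366 days (Feb 29, 1664 is in that span).
Dec 27, 1664 → Dec 27, 1665: 365 days.
Dec 27, 1665 → Jan 27, 1666: 31 days (December has 31).
Jan 27, 1666 → Feb 27, 1666: 31 days (January has 31).
Feb 27, 1666 → Mar 27, 1666: 28 days (February has 28).
Mar 27, 1666 → Apr 27, 1666: 31 days (March has 31).
Apr 27, 1666 → May 27, 1666: 30 days (April has 30).
May 27, 1666 → Jun 27, 1666: 31 days (May has 31).
Jun 27, 1666 → Jul 27, 1666: 30 days (June has 30).
Jul 27, 1666 → Aug 27, 1666: 31 days (July has 31).
Aug 27, 1666 → Sep 27, 1666: 31 days (August has 31).
Sep 27, 1666 → Oct 9, 1666: 12 days.
Total: 6495 days.

6495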